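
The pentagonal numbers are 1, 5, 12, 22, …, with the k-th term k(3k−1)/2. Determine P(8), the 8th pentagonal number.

92

The 8th pentagonal number is n(3n−1)/2 with n = 8.
8·(3·8 − 1)/2 = 8·23/2 = 92.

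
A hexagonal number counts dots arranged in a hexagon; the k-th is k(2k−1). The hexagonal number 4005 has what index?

Set n(2n−1) = 4005, giving 2n² − n − 4005 = 0.
The discriminant is 1 + 8·4005 = 32041, and √32041 = 179.
So n = (1 + 179) / 4 = 180/4 = 45.

45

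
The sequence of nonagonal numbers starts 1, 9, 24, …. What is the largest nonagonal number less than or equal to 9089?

8976

Solve n(7n−5)/2 ≤ 9089 for integer n.
n = 51 gives 8976 ≤ 9089, while n = 52 gives 9334 > 9089; so the answer is 8976.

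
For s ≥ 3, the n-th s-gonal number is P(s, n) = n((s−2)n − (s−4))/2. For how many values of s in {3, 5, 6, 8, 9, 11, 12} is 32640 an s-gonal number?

s = 3: P(3, 255) = 32640. ✓
s = 5: P(5, 147) = 32340 and P(5, 148) = 32782; 32640 is not s-gonal.
s = 6: P(6, 128) = 32640. ✓
s = 8: P(8, 104) = 32240 and P(8, 105) = 32865; 32640 is not s-gonal.
s = 9: P(9, 96) = 32016 and P(9, 97) = 32689; 32640 is not s-gonal.
s = 11: P(11, 85) = 32215 and P(11, 86) = 32981; 32640 is not s-gonal.
s = 12: P(12, 81) = 32481 and P(12, 82) = 33292; 32640 is not s-gonal.
Hits: s ∈ {3, 6} → 2.

2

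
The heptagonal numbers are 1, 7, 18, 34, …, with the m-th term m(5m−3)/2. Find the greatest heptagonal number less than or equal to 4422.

Solve n(5n−3)/2 ≤ 4422 for integer n.
n = 42 gives 4347 ≤ 4422, while n = 43 gives 4558 > 4422; so the answer is 4347.

4347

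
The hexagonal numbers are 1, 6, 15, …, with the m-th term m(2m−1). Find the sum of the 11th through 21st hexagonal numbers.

Σ i(2i−1) = 2Σi² − Σi over i = 11..21.
Σi = 231 − 55 = 176 and Σi² = 3311 − 385 = 2926.
2·2926 − 1·176 = 5676.

5676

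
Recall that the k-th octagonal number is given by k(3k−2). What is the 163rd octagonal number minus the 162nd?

Consecutive octagonal numbers differ by 6n − 5: here 6·163 − 5 = 973.

973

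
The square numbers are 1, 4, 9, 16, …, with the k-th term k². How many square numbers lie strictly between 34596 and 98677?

128

The n-th square number is n².
Smallest index with value > 34596: n = 187 (giving 34969).
Largest index with value < 98677: n = 314 (giving 98596).
Indices 187 through 314: 128 terms.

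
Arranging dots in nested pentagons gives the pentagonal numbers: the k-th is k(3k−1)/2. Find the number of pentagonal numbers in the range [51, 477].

13

The n-th pentagonal number is n(3n−1)/2.
Smallest index with value ≥ 51: n = 6 (giving 51).
Largest index with value ≤ 477: n = 18 (giving 477).
Indices 6 through 18: 13 terms.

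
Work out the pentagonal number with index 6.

6·(3·6 − 1)/2 = 6·17/2 = 51.

51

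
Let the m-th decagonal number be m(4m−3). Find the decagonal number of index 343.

The 343rd decagonal number is n(4n−3) with n = 343.
343·(4·343 − 3) = 343·1369 = 469567.

469567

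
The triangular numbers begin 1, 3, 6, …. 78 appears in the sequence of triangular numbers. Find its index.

12

Set n(n+1)/2 = 78, giving n² + n − 156 = 0.
The discriminant is 1 + 8·78 = 625, and √625 = 25.
So n = (-1 + 25) / 2 = 24/2 = 12.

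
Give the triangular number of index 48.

1176

48·49/2 = 2352/2 = 1176.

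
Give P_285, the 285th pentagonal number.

The 285th pentagonal number is n(3n−1)/2 with n = 285.
285·(3·285 − 1)/2 = 285·854/2 = 285·427 = 121695.

121695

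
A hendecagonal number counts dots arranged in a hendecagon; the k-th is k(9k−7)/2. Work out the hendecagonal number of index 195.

170430

The 195th hendecagonal number is n(9n−7)/2 with n = 195.
195·(9·195 − 7)/2 = 195·1748/2 = 195·874 = 170430.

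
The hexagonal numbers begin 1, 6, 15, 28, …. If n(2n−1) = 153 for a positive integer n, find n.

Set n(2n−1) = 153, giving 2n² − n − 153 = 0.
The discriminant is 1 + 8·153 = 1225, and √1225 = 35.
So n = (1 + 35) / 4 = 36/4 = 9.

9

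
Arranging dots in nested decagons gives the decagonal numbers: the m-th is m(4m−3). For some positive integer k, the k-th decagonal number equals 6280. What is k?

Set n(4n−3) = 6280, giving 4n² − 3n − 6280 = 0.
The discriminant is 9 + 16·6280 = 100489, and √100489 = 317.
So n = (3 + 317) / 8 = 320/8 = 40.
Check: 40·(4·40 − 3) = 6280. ✓

40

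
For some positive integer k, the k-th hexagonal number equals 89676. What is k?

212

Set n(2n−1) = 89676, giving 2n² − n − 89676 = 0.
The discriminant is 1 + 8·89676 = 717409, and √717409 = 847.
So n = (1 + 847) / 4 = 848/4 = 212.
Check: 212·(2·212 − 1) = 89676. ✓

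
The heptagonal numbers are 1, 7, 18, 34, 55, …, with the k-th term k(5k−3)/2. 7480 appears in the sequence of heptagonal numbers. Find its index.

55

Set n(5n−3)/2 = 7480, giving 5n² − 3n − 14960 = 0.
So n = (3 + 547) / 10 = 550/10 = 55.
Check: 55·(5·55 − 3)/2 = 7480. ✓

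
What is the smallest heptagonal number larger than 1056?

Solve n(5n−3)/2 > 1056 for integer n.
The largest n with value ≤ 1056 is 20 (since 970 ≤ 1056 < 1071), so the first above is n = 21, value 1071.

1071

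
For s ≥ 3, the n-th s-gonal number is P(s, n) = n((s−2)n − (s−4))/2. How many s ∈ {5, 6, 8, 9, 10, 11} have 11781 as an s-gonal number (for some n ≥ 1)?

2

s = 5: P(5, 88) = 11572 and P(5, 89) = 11837; 11781 is not s-gonal.
s = 6: P(6, 77) = 11781. ✓
s = 8: P(8, 63) = 11781. ✓
s = 9: P(9, 58) = 11629 and P(9, 59) = 12036; 11781 is not s-gonal.
s = 10: P(10, 54) = 11502 and P(10, 55) = 11935; 11781 is not s-gonal.
s = 11: P(11, 51) = 11526 and P(11, 52) = 11986; 11781 is not s-gonal.
Hits: s ∈ {6, 8} → 2.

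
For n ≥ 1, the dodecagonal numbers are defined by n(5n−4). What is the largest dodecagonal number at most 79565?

78876

Solve n(5n−4) ≤ 79565 for integer n.
n = 126 gives 78876 ≤ 79565, while n = 127 gives 80137 > 79565; so the answer is 78876.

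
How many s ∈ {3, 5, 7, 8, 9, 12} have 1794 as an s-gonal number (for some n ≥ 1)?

1

s = 3: P(3, 59) = 1770 and P(3, 60) = 1830; 1794 is not s-gonal.
s = 5: P(5, 34) = 1717 and P(5, 35) = 1820; 1794 is not s-gonal.
s = 7: P(7, 27) = 1782 and P(7, 28) = 1918; 1794 is not s-gonal.
s = 8: P(8, 24) = 1680 and P(8, 25) = 1825; 1794 is not s-gonal.
s = 9: P(9, 23) = 1794. ✓
s = 12: P(12, 19) = 1729 and P(12, 20) = 1920; 1794 is not s-gonal.
Hits: s ∈ {9} → 1.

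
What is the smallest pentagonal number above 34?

Solve n(3n−1)/2 > 34 for integer n.
The largest n with value ≤ 34 is 4 (since 22 ≤ 34 < 35), so the first above is n = 5, value 35.

35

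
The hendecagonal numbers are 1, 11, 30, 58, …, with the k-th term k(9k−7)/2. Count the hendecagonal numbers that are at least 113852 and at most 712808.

The n-th hendecagonal number is n(9n−7)/2.
Smallest index with value ≥ 113852: n = 160 (giving 114640).
Largest index with value ≤ 712808: n = 398 (giving 711425).
Indices 160 through 398: 239 terms.

239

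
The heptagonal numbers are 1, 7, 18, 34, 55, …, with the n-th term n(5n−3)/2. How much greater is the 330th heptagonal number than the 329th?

Consecutive heptagonal numbers differ by 5n − 4: here 5·330 − 4 = 1646.

1646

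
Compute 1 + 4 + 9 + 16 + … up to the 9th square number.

Σ_{i=1}^{9} i² = 9·10·19/6 = 285.

285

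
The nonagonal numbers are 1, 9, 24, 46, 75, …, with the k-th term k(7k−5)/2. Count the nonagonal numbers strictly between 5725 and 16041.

28

The n-th nonagonal number is n(7n−5)/2.
Smallest index with value > 5725: n = 41 (giving 5781).
Largest index with value < 16041: n = 68 (giving 16014).
Indices 41 through 68: 28 terms.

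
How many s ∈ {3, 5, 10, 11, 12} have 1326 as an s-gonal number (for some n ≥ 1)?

s = 3: P(3, 51) = 1326. ✓
s = 5: P(5, 29) = 1247 and P(5, 30) = 1335; 1326 is not s-gonal.
s = 10: P(10, 18) = 1242 and P(10, 19) = 1387; 1326 is not s-gonal.
s = 11: P(11, 17) = 1241 and P(11, 18) = 1395; 1326 is not s-gonal.
s = 12: P(12, 16) = 1216 and P(12, 17) = 1377; 1326 is not s-gonal.
Hits: s ∈ {3} → 1.

1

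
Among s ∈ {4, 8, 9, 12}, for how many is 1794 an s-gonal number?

1

s = 4: P(4, 42) = 1764 and P(4, 43) = 1849; 1794 is not s-gonal.
s = 8: P(8, 24) = 1680 and P(8, 25) = 1825; 1794 is not s-gonal.
s = 9: P(9, 23) = 1794. ✓
s = 12: P(12, 19) = 1729 and P(12, 20) = 1920; 1794 is not s-gonal.
Hits: s ∈ {9} → 1.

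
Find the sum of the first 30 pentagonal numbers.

13950

Σ i(3i−1)/2 = (3Σi² − Σi) / 2 over i = 1..30.
Σi = 465 and Σi² = 9455.
(3·9455 − 1·465) / 2 = 27900/2 = 13950.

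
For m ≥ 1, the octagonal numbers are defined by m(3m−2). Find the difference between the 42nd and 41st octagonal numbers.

247

Consecutive octagonal numbers differ by 6n − 5: here 6·42 − 5 = 247.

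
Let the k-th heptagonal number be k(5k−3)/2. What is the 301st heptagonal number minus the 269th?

45552

301·(5·301 − 3)/2 = 226051 and 269·(5·269 − 3)/2 = 180499.
Difference: 226051 − 180499 = 45552.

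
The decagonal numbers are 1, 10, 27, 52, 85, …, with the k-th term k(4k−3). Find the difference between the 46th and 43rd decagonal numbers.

46·(4·46 − 3) = 8326 and 43·(4·43 − 3) = 7267.
Difference: 8326 − 7267 = 1059.

1059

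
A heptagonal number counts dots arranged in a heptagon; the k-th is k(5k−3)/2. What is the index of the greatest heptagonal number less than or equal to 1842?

27

Solve n(5n−3)/2 ≤ 1842 for integer n.
n = 27 gives 1782 ≤ 1842, while n = 28 gives 1918 > 1842; so the answer is index 27.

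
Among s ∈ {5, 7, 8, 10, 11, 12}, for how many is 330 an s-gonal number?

s = 5: P(5, 15) = 330. ✓
s = 7: P(7, 11) = 286 and P(7, 12) = 342; 330 is not s-gonal.
s = 8: P(8, 10) = 280 and P(8, 11) = 341; 330 is not s-gonal.
s = 10: P(10, 9) = 297 and P(10, 10) = 370; 330 is not s-gonal.
s = 11: P(11, 8) = 260 and P(11, 9) = 333; 330 is not s-gonal.
s = 12: P(12, 8) = 288 and P(12, 9) = 369; 330 is not s-gonal.
Hits: s ∈ {5} → 1.

1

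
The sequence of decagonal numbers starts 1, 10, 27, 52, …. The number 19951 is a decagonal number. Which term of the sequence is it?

Set n(4n−3) = 19951, giving 4n² − 3n − 19951 = 0.
The discriminant is 9 + 16·19951 = 319225, and √319225 = 565.
So n = (3 + 565) / 8 = 568/8 = 71.
Check: 71·(4·71 − 3) = 19951. ✓

71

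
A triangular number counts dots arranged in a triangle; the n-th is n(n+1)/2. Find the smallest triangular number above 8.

10

Solve n(n+1)/2 > 8 for integer n.
The largest n with value ≤ 8 is 3 (since 6 ≤ 8 < 10), so the first above is n = 4, value 10.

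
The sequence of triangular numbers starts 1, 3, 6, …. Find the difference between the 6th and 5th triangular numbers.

6

Consecutive triangular numbers differ by n: T_{6} − T_{5} = 6.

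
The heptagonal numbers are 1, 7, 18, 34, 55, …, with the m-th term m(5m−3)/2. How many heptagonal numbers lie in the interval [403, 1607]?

The n-th heptagonal number is n(5n−3)/2.
Smallest index with value ≥ 403: n = 13 (giving 403).
Largest index with value ≤ 1607: n = 25 (giving 1525).
Indices 13 through 25: 13 terms.

13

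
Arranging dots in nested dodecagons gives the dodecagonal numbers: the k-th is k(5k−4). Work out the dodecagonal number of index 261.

339561

261·(5·261 − 4) = 261·1301 = 339561.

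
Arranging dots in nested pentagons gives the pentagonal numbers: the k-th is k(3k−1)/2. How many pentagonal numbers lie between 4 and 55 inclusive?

5

The n-th pentagonal number is n(3n−1)/2.
Smallest index with value ≥ 4: n = 2 (giving 5).
Largest index with value ≤ 55: n = 6 (giving 51).
Indices 2 through 6: 5 terms.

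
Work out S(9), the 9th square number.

9² = 81.

81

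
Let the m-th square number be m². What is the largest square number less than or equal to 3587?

3481

Solve n² ≤ 3587 for integer n.
n = 59 gives 3481 ≤ 3587, while n = 60 gives 3600 > 3587; so the answer is 3481.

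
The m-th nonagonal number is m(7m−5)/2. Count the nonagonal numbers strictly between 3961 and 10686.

The n-th nonagonal number is n(7n−5)/2.
Smallest index with value > 3961: n = 35 (giving 4200).
Largest index with value < 10686: n = 55 (giving 10450).
Indices 35 through 55: 21 terms.

21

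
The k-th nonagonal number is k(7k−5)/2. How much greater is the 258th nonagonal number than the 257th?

1800

Consecutive nonagonal numbers differ by 7n − 6: here 7·258 − 6 = 1800.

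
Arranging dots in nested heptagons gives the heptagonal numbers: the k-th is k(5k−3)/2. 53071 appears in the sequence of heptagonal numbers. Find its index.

Set n(5n−3)/2 = 53071, giving 5n² − 3n − 106142 = 0.
The discriminant is 9 + 40·53071 = 2122849, and √2122849 = 1457.
So n = (3 + 1457) / 10 = 1460/10 = 146.

146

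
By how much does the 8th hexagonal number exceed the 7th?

29

Consecutive hexagonal numbers differ by 4n − 3: here 4·8 − 3 = 29.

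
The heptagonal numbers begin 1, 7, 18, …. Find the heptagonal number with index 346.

The 346th heptagonal number is n(5n−3)/2 with n = 346.
346·(5·346 − 3)/2 = 346·1727/2 = 298771.

298771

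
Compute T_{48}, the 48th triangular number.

The 48th triangular number is n(n+1)/2 with n = 48.
48·49/2 = 2352/2 = 1176.

1176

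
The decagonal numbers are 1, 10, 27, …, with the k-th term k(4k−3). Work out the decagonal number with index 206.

169126

The 206th decagonal number is n(4n−3) with n = 206.
206·(4·206 − 3) = 206·821 = 169126.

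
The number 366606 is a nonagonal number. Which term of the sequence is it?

324

Set n(7n−5)/2 = 366606, giving 7n² − 5n − 733212 = 0.
The discriminant is 25 + 56·366606 = 20529961, and √20529961 = 4531.
So n = (5 + 4531) / 14 = 4536/14 = 324.
Check: 324·(7·324 − 5)/2 = 366606. ✓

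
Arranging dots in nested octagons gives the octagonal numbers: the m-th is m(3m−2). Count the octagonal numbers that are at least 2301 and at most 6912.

20

The n-th octagonal number is n(3n−2).
Smallest index with value ≥ 2301: n = 29 (giving 2465).
Largest index with value ≤ 6912: n = 48 (giving 6816).
Indices 29 through 48: 20 terms.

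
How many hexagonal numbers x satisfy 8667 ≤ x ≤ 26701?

49

The n-th hexagonal number is n(2n−1).
Smallest index with value ≥ 8667: n = 67 (giving 8911).
Largest index with value ≤ 26701: n = 115 (giving 26335).
Indices 67 through 115: 49 terms.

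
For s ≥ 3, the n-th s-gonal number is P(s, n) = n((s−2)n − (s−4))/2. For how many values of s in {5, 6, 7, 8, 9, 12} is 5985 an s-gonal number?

2

s = 5: P(5, 63) = 5922 and P(5, 64) = 6112; 5985 is not s-gonal.
s = 6: P(6, 54) = 5778 and P(6, 55) = 5995; 5985 is not s-gonal.
s = 7: P(7, 49) = 5929 and P(7, 50) = 6175; 5985 is not s-gonal.
s = 8: P(8, 45) = 5985. ✓
s = 9: P(9, 41) = 5781 and P(9, 42) = 6069; 5985 is not s-gonal.
s = 12: P(12, 35) = 5985. ✓
Hits: s ∈ {8, 12} → 2.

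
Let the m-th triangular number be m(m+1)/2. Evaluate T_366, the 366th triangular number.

366·367/2 = 134322/2 = 67161.

67161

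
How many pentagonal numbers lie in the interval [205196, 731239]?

The n-th pentagonal number is n(3n−1)/2.
Smallest index with value ≥ 205196: n = 371 (giving 206276).
Largest index with value ≤ 731239: n = 698 (giving 730457).
Indices 371 through 698: 328 terms.

328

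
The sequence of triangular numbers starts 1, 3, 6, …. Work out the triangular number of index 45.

The 45th triangular number is n(n+1)/2 with n = 45.
45·46/2 = 2070/2 = 1035.

1035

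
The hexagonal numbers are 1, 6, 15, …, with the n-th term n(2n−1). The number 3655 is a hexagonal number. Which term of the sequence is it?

43

Set n(2n−1) = 3655, giving 2n² − n − 3655 = 0.
So n = (1 + 171) / 4 = 172/4 = 43.
Check: 43·(2·43 − 1) = 3655. ✓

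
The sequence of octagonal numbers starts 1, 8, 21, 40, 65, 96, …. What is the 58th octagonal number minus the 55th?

58·(3·58 − 2) = 9976 and 55·(3·55 − 2) = 8965.
Difference: 9976 − 8965 = 1011.

1011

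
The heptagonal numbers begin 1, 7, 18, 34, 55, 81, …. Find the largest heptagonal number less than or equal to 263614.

263575

Solve n(5n−3)/2 ≤ 263614 for integer n.
n = 325 gives 263575 ≤ 263614, while n = 326 gives 265201 > 263614; so the answer is 263575.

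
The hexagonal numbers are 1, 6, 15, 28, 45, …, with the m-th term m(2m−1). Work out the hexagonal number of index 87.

87·(2·87 − 1) = 87·173 = 15051.

15051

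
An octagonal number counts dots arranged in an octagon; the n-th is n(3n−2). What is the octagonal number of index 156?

156·(3·156 − 2) = 156·466 = 72696.

72696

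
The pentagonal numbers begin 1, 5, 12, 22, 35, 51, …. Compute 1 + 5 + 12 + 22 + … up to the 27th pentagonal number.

10206

Σ i(3i−1)/2 = (3Σi² − Σi) / 2 over i = 1..27.
Σi = 378 and Σi² = 6930.
(3·6930 − 1·378) / 2 = 20412/2 = 10206.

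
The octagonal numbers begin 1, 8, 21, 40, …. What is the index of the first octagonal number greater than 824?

Solve n(3n−2) > 824 for integer n.
The largest n with value ≤ 824 is 16 (since 736 ≤ 824 < 833), so the first above is n = 17, value 833.

17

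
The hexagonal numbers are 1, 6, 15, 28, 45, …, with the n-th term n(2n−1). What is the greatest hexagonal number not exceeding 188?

Solve n(2n−1) ≤ 188 for integer n.
n = 9 gives 153 ≤ 188, while n = 10 gives 190 > 188; so the answer is 153.

153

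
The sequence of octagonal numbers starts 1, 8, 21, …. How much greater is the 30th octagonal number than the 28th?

30·(3·30 − 2) = 2640 and 28·(3·28 − 2) = 2296.
Difference: 2640 − 2296 = 344.

344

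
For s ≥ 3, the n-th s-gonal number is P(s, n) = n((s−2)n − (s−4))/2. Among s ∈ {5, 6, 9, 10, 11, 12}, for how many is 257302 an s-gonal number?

1

s = 5: P(5, 414) = 256887 and P(5, 415) = 258130; 257302 is not s-gonal.
s = 6: P(6, 358) = 255970 and P(6, 359) = 257403; 257302 is not s-gonal.
s = 9: P(9, 271) = 256366 and P(9, 272) = 258264; 257302 is not s-gonal.
s = 10: P(10, 254) = 257302. ✓
s = 11: P(11, 239) = 256208 and P(11, 240) = 258360; 257302 is not s-gonal.
s = 12: P(12, 227) = 256737 and P(12, 228) = 259008; 257302 is not s-gonal.
Hits: s ∈ {10} → 1.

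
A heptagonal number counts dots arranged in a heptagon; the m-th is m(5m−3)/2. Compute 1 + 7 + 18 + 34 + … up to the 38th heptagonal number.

Σ i(5i−3)/2 = (5Σi² − 3Σi) / 2 over i = 1..38.
Σi = 741 and Σi² = 19019.
(5·19019 − 3·741) / 2 = 92872/2 = 46436.

46436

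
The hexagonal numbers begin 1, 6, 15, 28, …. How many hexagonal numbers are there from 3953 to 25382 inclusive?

68

The n-th hexagonal number is n(2n−1).
Smallest index with value ≥ 3953: n = 45 (giving 4005).
Largest index with value ≤ 25382: n = 112 (giving 24976).
Indices 45 through 112: 68 terms.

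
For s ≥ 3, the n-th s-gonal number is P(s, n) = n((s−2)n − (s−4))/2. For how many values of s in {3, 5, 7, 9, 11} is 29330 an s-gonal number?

1

s = 3: P(3, 241) = 29161 and P(3, 242) = 29403; 29330 is not s-gonal.
s = 5: P(5, 140) = 29330. ✓
s = 7: P(7, 108) = 28998 and P(7, 109) = 29539; 29330 is not s-gonal.
s = 9: P(9, 91) = 28756 and P(9, 92) = 29394; 29330 is not s-gonal.
s = 11: P(11, 81) = 29241 and P(11, 82) = 29971; 29330 is not s-gonal.
Hits: s ∈ {5} → 1.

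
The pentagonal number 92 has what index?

8

Set n(3n−1)/2 = 92, giving 3n² − n − 184 = 0.
The discriminant is 1 + 24·92 = 2209, and √2209 = 47.
So n = (1 + 47) / 6 = 48/6 = 8.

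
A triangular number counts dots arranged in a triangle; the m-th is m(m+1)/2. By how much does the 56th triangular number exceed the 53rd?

56·57/2 = 1596 and 53·54/2 = 1431.
Difference: 1596 − 1431 = 165.

165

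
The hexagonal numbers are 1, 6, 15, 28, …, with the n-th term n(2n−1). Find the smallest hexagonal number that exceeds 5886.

5995

Solve n(2n−1) > 5886 for integer n.
The largest n with value ≤ 5886 is 54 (since 5778 ≤ 5886 < 5995), so the first above is n = 55, value 5995.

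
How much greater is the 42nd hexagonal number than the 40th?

42·(2·42 − 1) = 3486 and 40·(2·40 − 1) = 3160.
Difference: 3486 − 3160 = 326.

326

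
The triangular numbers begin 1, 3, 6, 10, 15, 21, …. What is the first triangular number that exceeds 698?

Solve n(n+1)/2 > 698 for integer n.
The largest n with value ≤ 698 is 36 (since 666 ≤ 698 < 703), so the first above is n = 37, value 703.

703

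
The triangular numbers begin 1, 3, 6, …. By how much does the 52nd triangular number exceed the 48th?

202

52·53/2 = 1378 and 48·49/2 = 1176.
Difference: 1378 − 1176 = 202.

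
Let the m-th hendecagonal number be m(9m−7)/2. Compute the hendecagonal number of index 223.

223000

The 223rd hendecagonal number is n(9n−7)/2 with n = 223.
223·(9·223 − 7)/2 = 223·2000/2 = 223·1000 = 223000.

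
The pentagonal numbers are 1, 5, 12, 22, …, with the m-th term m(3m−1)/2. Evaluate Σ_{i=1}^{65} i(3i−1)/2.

Σ i(3i−1)/2 = (3Σi² − Σi) / 2 over i = 1..65.
Σi = 2145 and Σi² = 93665.
(3·93665 − 1·2145) / 2 = 278850/2 = 139425.

139425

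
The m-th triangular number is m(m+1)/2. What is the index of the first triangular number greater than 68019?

Solve n(n+1)/2 > 68019 for integer n.
The largest n with value ≤ 68019 is 368 (since 67896 ≤ 68019 < 68265), so the first above is n = 369, value 68265.

369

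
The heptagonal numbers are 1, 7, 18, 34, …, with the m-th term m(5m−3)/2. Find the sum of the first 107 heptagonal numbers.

Σ i(5i−3)/2 = (5Σi² − 3Σi) / 2 over i = 1..107.
Σi = 5778 and Σi² = 414090.
(5·414090 − 3·5778) / 2 = 2053116/2 = 1026558.

1026558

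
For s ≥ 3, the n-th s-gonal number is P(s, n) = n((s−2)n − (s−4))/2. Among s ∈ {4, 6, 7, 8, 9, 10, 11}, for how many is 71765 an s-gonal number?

s = 4: P(4, 267) = 71289 and P(4, 268) = 71824; 71765 is not s-gonal.
s = 6: P(6, 189) = 71253 and P(6, 190) = 72010; 71765 is not s-gonal.
s = 7: P(7, 169) = 71149 and P(7, 170) = 71995; 71765 is not s-gonal.
s = 8: P(8, 155) = 71765. ✓
s = 9: P(9, 143) = 71214 and P(9, 144) = 72216; 71765 is not s-gonal.
s = 10: P(10, 134) = 71422 and P(10, 135) = 72495; 71765 is not s-gonal.
s = 11: P(11, 126) = 71001 and P(11, 127) = 72136; 71765 is not s-gonal.
Hits: s ∈ {8} → 1.

1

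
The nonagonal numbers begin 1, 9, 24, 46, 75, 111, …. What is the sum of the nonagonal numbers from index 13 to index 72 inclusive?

435920

Σ i(7i−5)/2 = (7Σi² − 5Σi) / 2 over i = 13..72.
Σi = 2628 − 78 = 2550 and Σi² = 127020 − 650 = 126370.
(7·126370 − 5·2550) / 2 = 871840/2 = 435920.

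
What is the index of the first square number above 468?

22

Solve n² > 468 for integer n.
The largest n with value ≤ 468 is 21 (since 441 ≤ 468 < 484), so the first above is n = 22, value 484.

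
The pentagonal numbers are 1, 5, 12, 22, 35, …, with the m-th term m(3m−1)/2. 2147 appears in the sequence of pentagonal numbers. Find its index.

Set n(3n−1)/2 = 2147, giving 3n² − n − 4294 = 0.
The discriminant is 1 + 24·2147 = 51529, and √51529 = 227.
So n = (1 + 227) / 6 = 228/6 = 38.
Check: 38·(3·38 − 1)/2 = 2147. ✓

38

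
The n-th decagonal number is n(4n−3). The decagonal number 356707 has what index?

299

Set n(4n−3) = 356707, giving 4n² − 3n − 356707 = 0.
The discriminant is 9 + 16·356707 = 5707321, and √5707321 = 2389.
So n = (3 + 2389) / 8 = 2392/8 = 299.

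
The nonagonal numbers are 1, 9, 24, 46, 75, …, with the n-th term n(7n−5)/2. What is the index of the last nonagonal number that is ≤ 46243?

Solve n(7n−5)/2 ≤ 46243 for integer n.
n = 115 gives 46000 ≤ 46243, while n = 116 gives 46806 > 46243; so the answer is index 115.

115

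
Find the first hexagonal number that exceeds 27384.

Solve n(2n−1) > 27384 for integer n.
The largest n with value ≤ 27384 is 117 (since 27261 ≤ 27384 < 27730), so the first above is n = 118, value 27730.

27730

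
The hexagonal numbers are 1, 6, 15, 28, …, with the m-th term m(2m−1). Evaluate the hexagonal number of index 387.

The 387th hexagonal number is n(2n−1) with n = 387.
387·(2·387 − 1) = 387·773 = 299151.

299151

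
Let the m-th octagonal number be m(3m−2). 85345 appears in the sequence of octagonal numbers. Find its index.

Set n(3n−2) = 85345, giving 3n² − 2n − 85345 = 0.
The discriminant is 4 + 12·85345 = 1024144, and √1024144 = 1012.
So n = (2 + 1012) / 6 = 1014/6 = 169.

169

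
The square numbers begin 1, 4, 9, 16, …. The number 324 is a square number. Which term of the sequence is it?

18

We need n² = 324, so n = √324 = 18.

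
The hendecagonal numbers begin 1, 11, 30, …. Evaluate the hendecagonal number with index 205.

The 205th hendecagonal number is n(9n−7)/2 with n = 205.
205·(9·205 − 7)/2 = 205·1838/2 = 205·919 = 188395.

188395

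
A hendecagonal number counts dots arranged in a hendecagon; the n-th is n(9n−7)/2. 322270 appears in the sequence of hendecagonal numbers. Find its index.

Set n(9n−7)/2 = 322270, giving 9n² − 7n − 644540 = 0.
The discriminant is 49 + 72·322270 = 23203489, and √23203489 = 4817.
So n = (7 + 4817) / 18 = 4824/18 = 268.
Check: 268·(9·268 − 7)/2 = 322270. ✓

268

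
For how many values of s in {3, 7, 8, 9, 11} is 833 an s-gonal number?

s = 3: P(3, 40) = 820 and P(3, 41) = 861; 833 is not s-gonal.
s = 7: P(7, 18) = 783 and P(7, 19) = 874; 833 is not s-gonal.
s = 8: P(8, 17) = 833. ✓
s = 9: P(9, 15) = 750 and P(9, 16) = 856; 833 is not s-gonal.
s = 11: P(11, 14) = 833. ✓
Hits: s ∈ {8, 11} → 2.

2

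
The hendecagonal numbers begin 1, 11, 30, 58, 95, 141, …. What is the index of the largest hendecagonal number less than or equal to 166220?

192

Solve n(9n−7)/2 ≤ 166220 for integer n.
n = 192 gives 165216 ≤ 166220, while n = 193 gives 166945 > 166220; so the answer is index 192.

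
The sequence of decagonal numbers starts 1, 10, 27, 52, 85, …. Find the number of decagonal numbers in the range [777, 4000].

18

The n-th decagonal number is n(4n−3).
Smallest index with value ≥ 777: n = 15 (giving 855).
Largest index with value ≤ 4000: n = 32 (giving 4000).
Indices 15 through 32: 18 terms.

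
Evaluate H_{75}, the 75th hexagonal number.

11175

The 75th hexagonal number is n(2n−1) with n = 75.
75·(2·75 − 1) = 75·149 = 11175.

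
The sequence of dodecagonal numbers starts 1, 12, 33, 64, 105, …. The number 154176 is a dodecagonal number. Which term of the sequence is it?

176

Set n(5n−4) = 154176, giving 5n² − 4n − 154176 = 0.
So n = (4 + 1756) / 10 = 1760/10 = 176.
Check: 176·(5·176 − 4) = 154176. ✓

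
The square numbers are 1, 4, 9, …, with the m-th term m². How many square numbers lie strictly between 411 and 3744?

The n-th square number is n².
Smallest index with value > 411: n = 21 (giving 441).
Largest index with value < 3744: n = 61 (giving 3721).
Indices 21 through 61: 41 terms.

41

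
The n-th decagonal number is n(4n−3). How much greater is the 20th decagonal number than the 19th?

Consecutive decagonal numbers differ by 8n − 7: here 8·20 − 7 = 153.

153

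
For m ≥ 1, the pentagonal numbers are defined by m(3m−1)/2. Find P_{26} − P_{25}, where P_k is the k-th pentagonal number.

Consecutive pentagonal numbers differ by 3n − 2: here 3·26 − 2 = 76.

76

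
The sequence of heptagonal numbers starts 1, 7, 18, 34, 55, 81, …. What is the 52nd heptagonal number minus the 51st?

256

Consecutive heptagonal numbers differ by 5n − 4: here 5·52 − 4 = 256.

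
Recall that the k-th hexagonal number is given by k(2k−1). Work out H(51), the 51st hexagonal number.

5151

51·(2·51 − 1) = 51·101 = 5151.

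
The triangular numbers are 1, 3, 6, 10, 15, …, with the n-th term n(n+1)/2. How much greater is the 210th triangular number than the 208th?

210·211/2 = 22155 and 208·209/2 = 21736.
Difference: 22155 − 21736 = 419.

419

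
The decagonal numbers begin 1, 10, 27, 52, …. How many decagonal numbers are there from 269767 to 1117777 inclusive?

The n-th decagonal number is n(4n−3).
Smallest index with value ≥ 269767: n = 261 (giving 271701).
Largest index with value ≤ 1117777: n = 529 (giving 1117777).
Indices 261 through 529: 269 terms.

269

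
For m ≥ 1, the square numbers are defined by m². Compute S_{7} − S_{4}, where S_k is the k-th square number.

7² = 49 and 4² = 16.
Difference: 49 − 16 = 33.

33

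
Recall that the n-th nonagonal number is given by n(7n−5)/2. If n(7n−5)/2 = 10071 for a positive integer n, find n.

Set n(7n−5)/2 = 10071, giving 7n² − 5n − 20142 = 0.
So n = (5 + 751) / 14 = 756/14 = 54.

54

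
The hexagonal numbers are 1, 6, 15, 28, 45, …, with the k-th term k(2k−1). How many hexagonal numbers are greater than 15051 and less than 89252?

124

The n-th hexagonal number is n(2n−1).
Smallest index with value > 15051: n = 88 (giving 15400).
Largest index with value < 89252: n = 211 (giving 88831).
Indices 88 through 211: 124 terms.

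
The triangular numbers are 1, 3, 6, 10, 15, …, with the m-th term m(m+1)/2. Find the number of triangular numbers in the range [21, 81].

The n-th triangular number is n(n+1)/2.
Smallest index with value ≥ 21: n = 6 (giving 21).
Largest index with value ≤ 81: n = 12 (giving 78).
Indices 6 through 12: 7 terms.

7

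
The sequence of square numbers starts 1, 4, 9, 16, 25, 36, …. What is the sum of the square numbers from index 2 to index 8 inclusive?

203

Σ_{i=2}^{8} i² = 204 − 1 = 203.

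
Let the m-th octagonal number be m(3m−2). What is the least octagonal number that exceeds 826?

Solve n(3n−2) > 826 for integer n.
The largest n with value ≤ 826 is 16 (since 736 ≤ 826 < 833), so the first above is n = 17, value 833.

833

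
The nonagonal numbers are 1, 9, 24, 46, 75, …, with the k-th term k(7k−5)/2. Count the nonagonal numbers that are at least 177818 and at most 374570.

The n-th nonagonal number is n(7n−5)/2.
Smallest index with value ≥ 177818: n = 226 (giving 178201).
Largest index with value ≤ 374570: n = 327 (giving 373434).
Indices 226 through 327: 102 terms.

102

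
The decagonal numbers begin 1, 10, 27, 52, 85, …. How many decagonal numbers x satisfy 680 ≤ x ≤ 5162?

The n-th decagonal number is n(4n−3).
Smallest index with value ≥ 680: n = 14 (giving 742).
Largest index with value ≤ 5162: n = 36 (giving 5076).
Indices 14 through 36: 23 terms.

23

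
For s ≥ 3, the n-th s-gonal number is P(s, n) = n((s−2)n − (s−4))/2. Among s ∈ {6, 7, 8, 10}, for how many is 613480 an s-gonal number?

s = 6: P(6, 554) = 613278 and P(6, 555) = 615495; 613480 is not s-gonal.
s = 7: P(7, 495) = 611820 and P(7, 496) = 614296; 613480 is not s-gonal.
s = 8: P(8, 452) = 612008 and P(8, 453) = 614721; 613480 is not s-gonal.
s = 10: P(10, 392) = 613480. ✓
Hits: s ∈ {10} → 1.

1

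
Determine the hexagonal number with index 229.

The 229th hexagonal number is n(2n−1) with n = 229.
229·(2·229 − 1) = 229·457 = 104653.

104653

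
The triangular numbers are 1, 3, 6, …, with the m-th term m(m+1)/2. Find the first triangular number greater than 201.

210

Solve n(n+1)/2 > 201 for integer n.
The largest n with value ≤ 201 is 19 (since 190 ≤ 201 < 210), so the first above is n = 20, value 210.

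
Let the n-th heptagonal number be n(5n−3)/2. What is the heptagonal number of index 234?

136539

234·(5·234 − 3)/2 = 234·1167/2 = 136539.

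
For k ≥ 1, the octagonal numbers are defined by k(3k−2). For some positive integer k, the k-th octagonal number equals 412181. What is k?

371

Set n(3n−2) = 412181, giving 3n² − 2n − 412181 = 0.
The discriminant is 4 + 12·412181 = 4946176, and √4946176 = 2224.
So n = (2 + 2224) / 6 = 2226/6 = 371.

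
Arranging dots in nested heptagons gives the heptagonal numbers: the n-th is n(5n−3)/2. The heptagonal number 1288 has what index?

Set n(5n−3)/2 = 1288, giving 5n² − 3n − 2576 = 0.
The discriminant is 9 + 40·1288 = 51529, and √51529 = 227.
So n = (3 + 227) / 10 = 230/10 = 23.
Check: 23·(5·23 − 3)/2 = 1288. ✓

23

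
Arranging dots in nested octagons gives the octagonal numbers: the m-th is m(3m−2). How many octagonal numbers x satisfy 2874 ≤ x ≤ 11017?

The n-th octagonal number is n(3n−2).
Smallest index with value ≥ 2874: n = 32 (giving 3008).
Largest index with value ≤ 11017: n = 60 (giving 10680).
Indices 32 through 60: 29 terms.

29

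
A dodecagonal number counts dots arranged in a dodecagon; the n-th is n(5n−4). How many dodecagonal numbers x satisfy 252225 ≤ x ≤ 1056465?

The n-th dodecagonal number is n(5n−4).
Smallest index with value ≥ 252225: n = 225 (giving 252225).
Largest index with value ≤ 1056465: n = 460 (giving 1056160).
Indices 225 through 460: 236 terms.

236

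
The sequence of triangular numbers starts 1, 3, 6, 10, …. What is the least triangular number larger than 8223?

Solve n(n+1)/2 > 8223 for integer n.
The largest n with value ≤ 8223 is 127 (since 8128 ≤ 8223 < 8256), so the first above is n = 128, value 8256.

8256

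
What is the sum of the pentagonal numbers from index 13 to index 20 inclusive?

3264

Σ i(3i−1)/2 = (3Σi² − Σi) / 2 over i = 13..20.
Σi = 210 − 78 = 132 and Σi² = 2870 − 650 = 2220.
(3·2220 − 1·132) / 2 = 6528/2 = 3264.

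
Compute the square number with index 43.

The 43rd square number is n² with n = 43.
43² = 1849.

1849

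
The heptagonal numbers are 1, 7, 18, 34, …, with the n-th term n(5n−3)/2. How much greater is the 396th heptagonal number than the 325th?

396·(5·396 − 3)/2 = 391446 and 325·(5·325 − 3)/2 = 263575.
Difference: 391446 − 263575 = 127871.

127871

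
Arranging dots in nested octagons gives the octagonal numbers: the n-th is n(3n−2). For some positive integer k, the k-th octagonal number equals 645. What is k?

15

Set n(3n−2) = 645, giving 3n² − 2n − 645 = 0.
The discriminant is 4 + 12·645 = 7744, and √7744 = 88.
So n = (2 + 88) / 6 = 90/6 = 15.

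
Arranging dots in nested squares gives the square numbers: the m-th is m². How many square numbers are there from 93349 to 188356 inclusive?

The n-th square number is n².
Smallest index with value ≥ 93349: n = 306 (giving 93636).
Largest index with value ≤ 188356: n = 434 (giving 188356).
Indices 306 through 434: 129 terms.

129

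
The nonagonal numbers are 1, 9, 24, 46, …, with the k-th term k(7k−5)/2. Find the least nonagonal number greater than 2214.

Solve n(7n−5)/2 > 2214 for integer n.
The largest n with value ≤ 2214 is 25 (since 2125 ≤ 2214 < 2301), so the first above is n = 26, value 2301.

2301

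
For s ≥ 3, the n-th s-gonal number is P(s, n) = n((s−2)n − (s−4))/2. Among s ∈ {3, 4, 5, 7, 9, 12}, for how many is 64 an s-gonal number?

s = 3: P(3, 10) = 55 and P(3, 11) = 66; 64 is not s-gonal.
s = 4: P(4, 8) = 64. ✓
s = 5: P(5, 6) = 51 and P(5, 7) = 70; 64 is not s-gonal.
s = 7: P(7, 5) = 55 and P(7, 6) = 81; 64 is not s-gonal.
s = 9: P(9, 4) = 46 and P(9, 5) = 75; 64 is not s-gonal.
s = 12: P(12, 4) = 64. ✓
Hits: s ∈ {4, 12} → 2.

2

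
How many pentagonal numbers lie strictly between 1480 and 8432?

44

The n-th pentagonal number is n(3n−1)/2.
Smallest index with value > 1480: n = 32 (giving 1520).
Largest index with value < 8432: n = 75 (giving 8400).
Indices 32 through 75: 44 terms.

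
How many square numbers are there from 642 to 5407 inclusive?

48

The n-th square number is n².
Smallest index with value ≥ 642: n = 26 (giving 676).
Largest index with value ≤ 5407: n = 73 (giving 5329).
Indices 26 through 73: 48 terms.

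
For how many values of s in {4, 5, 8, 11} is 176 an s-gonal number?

2

s = 4: P(4, 13) = 169 and P(4, 14) = 196; 176 is not s-gonal.
s = 5: P(5, 11) = 176. ✓
s = 8: P(8, 8) = 176. ✓
s = 11: P(11, 6) = 141 and P(11, 7) = 196; 176 is not s-gonal.
Hits: s ∈ {5, 8} → 2.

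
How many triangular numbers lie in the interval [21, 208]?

14

The n-th triangular number is n(n+1)/2.
Smallest index with value ≥ 21: n = 6 (giving 21).
Largest index with value ≤ 208: n = 19 (giving 190).
Indices 6 through 19: 14 terms.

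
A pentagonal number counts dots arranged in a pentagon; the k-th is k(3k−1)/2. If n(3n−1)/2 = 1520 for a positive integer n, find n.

Set n(3n−1)/2 = 1520, giving 3n² − n − 3040 = 0.
The discriminant is 1 + 24·1520 = 36481, and √36481 = 191.
So n = (1 + 191) / 6 = 192/6 = 32.
Check: 32·(3·32 − 1)/2 = 1520. ✓

32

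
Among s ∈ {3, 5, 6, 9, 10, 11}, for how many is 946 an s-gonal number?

s = 3: P(3, 43) = 946. ✓
s = 5: P(5, 25) = 925 and P(5, 26) = 1001; 946 is not s-gonal.
s = 6: P(6, 22) = 946. ✓
s = 9: P(9, 16) = 856 and P(9, 17) = 969; 946 is not s-gonal.
s = 10: P(10, 15) = 855 and P(10, 16) = 976; 946 is not s-gonal.
s = 11: P(11, 14) = 833 and P(11, 15) = 960; 946 is not s-gonal.
Hits: s ∈ {3, 6} → 2.

2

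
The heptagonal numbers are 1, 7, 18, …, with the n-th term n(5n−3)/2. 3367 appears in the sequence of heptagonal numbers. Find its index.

Set n(5n−3)/2 = 3367, giving 5n² − 3n − 6734 = 0.
So n = (3 + 367) / 10 = 370/10 = 37.

37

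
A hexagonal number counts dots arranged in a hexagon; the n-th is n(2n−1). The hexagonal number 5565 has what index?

53

Set n(2n−1) = 5565, giving 2n² − n − 5565 = 0.
So n = (1 + 211) / 4 = 212/4 = 53.
Check: 53·(2·53 − 1) = 5565. ✓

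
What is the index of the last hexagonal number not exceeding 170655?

292

Solve n(2n−1) ≤ 170655 for integer n.
n = 292 gives 170236 ≤ 170655, while n = 293 gives 171405 > 170655; so the answer is index 292.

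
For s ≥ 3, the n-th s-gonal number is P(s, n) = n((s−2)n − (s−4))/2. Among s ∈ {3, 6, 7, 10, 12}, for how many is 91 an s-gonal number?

2

s = 3: P(3, 13) = 91. ✓
s = 6: P(6, 7) = 91. ✓
s = 7: P(7, 6) = 81 and P(7, 7) = 112; 91 is not s-gonal.
s = 10: P(10, 5) = 85 and P(10, 6) = 126; 91 is not s-gonal.
s = 12: P(12, 4) = 64 and P(12, 5) = 105; 91 is not s-gonal.
Hits: s ∈ {3, 6} → 2.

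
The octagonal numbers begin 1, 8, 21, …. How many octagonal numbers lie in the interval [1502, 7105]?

The n-th octagonal number is n(3n−2).
Smallest index with value ≥ 1502: n = 23 (giving 1541).
Largest index with value ≤ 7105: n = 49 (giving 7105).
Indices 23 through 49: 27 terms.

27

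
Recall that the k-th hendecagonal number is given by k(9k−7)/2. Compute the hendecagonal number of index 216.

209196

216·(9·216 − 7)/2 = 216·1937/2 = 209196.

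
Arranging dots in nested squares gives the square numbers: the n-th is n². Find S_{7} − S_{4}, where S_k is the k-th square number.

7² = 49 and 4² = 16.
Difference: 49 − 16 = 33.

33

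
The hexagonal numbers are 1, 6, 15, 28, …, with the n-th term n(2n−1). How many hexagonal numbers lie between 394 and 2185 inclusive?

The n-th hexagonal number is n(2n−1).
Smallest index with value ≥ 394: n = 15 (giving 435).
Largest index with value ≤ 2185: n = 33 (giving 2145).
Indices 15 through 33: 19 terms.

19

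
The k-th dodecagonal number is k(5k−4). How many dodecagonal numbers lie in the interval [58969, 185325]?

84

The n-th dodecagonal number is n(5n−4).
Smallest index with value ≥ 58969: n = 109 (giving 58969).
Largest index with value ≤ 185325: n = 192 (giving 183552).
Indices 109 through 192: 84 terms.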